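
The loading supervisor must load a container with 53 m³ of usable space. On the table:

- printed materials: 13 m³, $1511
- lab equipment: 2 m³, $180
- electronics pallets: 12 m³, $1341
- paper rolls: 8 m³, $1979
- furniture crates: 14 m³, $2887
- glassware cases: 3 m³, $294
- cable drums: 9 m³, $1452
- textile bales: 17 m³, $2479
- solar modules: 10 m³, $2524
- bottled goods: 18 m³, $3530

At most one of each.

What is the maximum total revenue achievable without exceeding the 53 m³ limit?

11214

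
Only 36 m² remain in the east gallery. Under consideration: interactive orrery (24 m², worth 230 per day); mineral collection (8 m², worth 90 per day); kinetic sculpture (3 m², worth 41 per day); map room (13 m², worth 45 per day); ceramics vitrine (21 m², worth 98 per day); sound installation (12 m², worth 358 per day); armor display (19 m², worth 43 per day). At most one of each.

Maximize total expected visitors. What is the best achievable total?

588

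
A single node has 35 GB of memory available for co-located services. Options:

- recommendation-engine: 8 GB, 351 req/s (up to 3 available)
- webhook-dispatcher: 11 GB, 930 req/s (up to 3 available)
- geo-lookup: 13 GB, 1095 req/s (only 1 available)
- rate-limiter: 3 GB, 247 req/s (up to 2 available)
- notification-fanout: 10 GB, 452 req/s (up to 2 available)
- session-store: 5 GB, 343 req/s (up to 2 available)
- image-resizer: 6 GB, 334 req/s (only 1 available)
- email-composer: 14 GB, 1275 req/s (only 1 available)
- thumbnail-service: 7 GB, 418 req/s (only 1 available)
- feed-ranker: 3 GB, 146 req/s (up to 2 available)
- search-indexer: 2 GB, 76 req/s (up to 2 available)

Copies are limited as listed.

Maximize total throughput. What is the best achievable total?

2960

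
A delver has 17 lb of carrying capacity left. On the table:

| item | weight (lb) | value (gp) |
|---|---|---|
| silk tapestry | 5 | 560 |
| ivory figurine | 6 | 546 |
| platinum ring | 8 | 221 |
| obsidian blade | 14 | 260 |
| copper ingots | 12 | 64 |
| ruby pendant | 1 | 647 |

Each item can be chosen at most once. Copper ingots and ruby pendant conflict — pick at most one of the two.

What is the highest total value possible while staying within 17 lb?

Best packing: silk tapestry + ivory figurine + ruby pendant — 12 lb, 1753 total.

1753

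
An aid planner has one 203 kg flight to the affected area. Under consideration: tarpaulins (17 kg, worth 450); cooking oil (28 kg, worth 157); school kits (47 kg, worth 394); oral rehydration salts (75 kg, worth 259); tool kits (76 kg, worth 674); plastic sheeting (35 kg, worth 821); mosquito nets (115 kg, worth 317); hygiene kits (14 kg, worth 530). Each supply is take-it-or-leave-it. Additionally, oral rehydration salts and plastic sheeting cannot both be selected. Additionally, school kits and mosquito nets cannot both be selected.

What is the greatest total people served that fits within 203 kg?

2869

Density check — hygiene kits 37.86, tarpaulins 26.47, plastic sheeting 23.46 are the best per kg.
Taking tarpaulins + school kits + tool kits + plastic sheeting + hygiene kits: 189 kg used, 2869 in people served.
That's the maximum — no feasible swap from here does better than 2869.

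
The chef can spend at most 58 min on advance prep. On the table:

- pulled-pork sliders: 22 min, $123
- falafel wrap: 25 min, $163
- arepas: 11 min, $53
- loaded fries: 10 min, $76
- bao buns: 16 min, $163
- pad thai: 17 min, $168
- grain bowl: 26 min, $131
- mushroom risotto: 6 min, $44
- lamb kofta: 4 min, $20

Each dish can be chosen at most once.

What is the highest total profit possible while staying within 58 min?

494

Greedy by ratio would take loaded fries + bao buns + pad thai + mushroom risotto + lamb kofta: 53 min used, total 471.
The 20 min tied up in loaded fries and mushroom risotto and lamb kofta is better spent on falafel wrap — total rises to 494 (58 min).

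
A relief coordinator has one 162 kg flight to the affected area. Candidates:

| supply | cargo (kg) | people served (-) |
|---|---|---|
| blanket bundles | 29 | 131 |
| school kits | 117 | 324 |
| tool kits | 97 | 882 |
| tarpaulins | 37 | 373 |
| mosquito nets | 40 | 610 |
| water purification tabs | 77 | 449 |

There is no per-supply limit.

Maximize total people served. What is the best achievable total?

By people served per kg: mosquito nets 15.25, tarpaulins 10.08, tool kits 9.09, water purification tabs 5.83 lead.
4×mosquito nets uses 160 of the 162 kg and totals 2440.
Nothing else within 162 kg beats 2440.

2440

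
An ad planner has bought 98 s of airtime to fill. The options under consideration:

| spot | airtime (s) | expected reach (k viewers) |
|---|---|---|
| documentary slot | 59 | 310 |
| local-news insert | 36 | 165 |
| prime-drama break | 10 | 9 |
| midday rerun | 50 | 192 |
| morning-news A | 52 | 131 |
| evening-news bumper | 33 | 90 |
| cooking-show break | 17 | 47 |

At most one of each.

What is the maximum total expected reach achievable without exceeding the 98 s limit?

475

Documentary slot + local-news insert uses 95 of the 98 s and totals 475.
Next best is documentary slot + evening-news bumper at 400 (92 s) — short by 75.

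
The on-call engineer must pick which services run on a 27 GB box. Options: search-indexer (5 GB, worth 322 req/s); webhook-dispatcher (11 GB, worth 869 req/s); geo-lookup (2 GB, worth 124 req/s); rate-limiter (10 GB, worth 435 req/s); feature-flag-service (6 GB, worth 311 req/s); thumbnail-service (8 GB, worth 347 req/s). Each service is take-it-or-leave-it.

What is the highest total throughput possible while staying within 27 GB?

The ratio heuristic lands on search-indexer + webhook-dispatcher + geo-lookup + feature-flag-service (1626) but leaves 3 GB idle.
The 6 GB tied up in feature-flag-service is better spent on thumbnail-service — total rises to 1662 (26 GB).

1662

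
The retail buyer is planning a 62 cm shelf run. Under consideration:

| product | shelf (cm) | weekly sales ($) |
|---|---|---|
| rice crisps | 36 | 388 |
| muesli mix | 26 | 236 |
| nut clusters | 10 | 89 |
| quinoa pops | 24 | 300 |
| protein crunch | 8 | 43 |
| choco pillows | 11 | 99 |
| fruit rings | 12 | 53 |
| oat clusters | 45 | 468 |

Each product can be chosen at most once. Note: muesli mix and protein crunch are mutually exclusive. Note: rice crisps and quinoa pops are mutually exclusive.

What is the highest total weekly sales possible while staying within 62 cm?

Taking muesli mix + quinoa pops + choco pillows: 61 cm used, 635 in weekly sales.
Every other selection either busts 62 cm or breaks a pairing rule or fails to beat 635.

635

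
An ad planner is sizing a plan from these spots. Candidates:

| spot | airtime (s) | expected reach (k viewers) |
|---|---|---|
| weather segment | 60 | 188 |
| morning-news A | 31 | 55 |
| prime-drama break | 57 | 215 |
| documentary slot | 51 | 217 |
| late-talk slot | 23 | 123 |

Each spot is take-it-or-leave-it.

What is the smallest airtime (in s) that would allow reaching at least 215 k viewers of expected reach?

51

Need the lightest bundle worth ≥ 215.
documentary slot reaches 217 using 51 s.
Any bundle with less than 51 s falls short of 215.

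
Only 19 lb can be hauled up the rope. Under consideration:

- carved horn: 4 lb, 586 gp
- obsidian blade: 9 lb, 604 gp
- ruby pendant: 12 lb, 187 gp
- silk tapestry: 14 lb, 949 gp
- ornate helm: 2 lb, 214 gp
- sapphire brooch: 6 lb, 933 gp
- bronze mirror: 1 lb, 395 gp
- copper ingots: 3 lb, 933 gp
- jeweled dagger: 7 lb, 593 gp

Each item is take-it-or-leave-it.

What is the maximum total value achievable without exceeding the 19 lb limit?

3068

The ratio heuristic lands on carved horn + ornate helm + sapphire brooch + bronze mirror + copper ingots (3061) but leaves 3 lb idle.
The 4 lb tied up in carved horn is better spent on jeweled dagger — total rises to 3068 (19 lb).
Runner-up carved horn + ornate helm + sapphire brooch + bronze mirror + copper ingots tops out at 3061.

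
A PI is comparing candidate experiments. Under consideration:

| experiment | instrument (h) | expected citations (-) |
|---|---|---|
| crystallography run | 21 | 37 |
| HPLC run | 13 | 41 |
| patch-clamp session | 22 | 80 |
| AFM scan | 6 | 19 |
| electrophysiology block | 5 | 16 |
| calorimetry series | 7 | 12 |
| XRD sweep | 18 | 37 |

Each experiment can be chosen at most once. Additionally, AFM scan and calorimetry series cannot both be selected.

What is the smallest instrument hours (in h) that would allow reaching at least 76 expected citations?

22

Need the lightest bundle worth ≥ 76.
Taking patch-clamp session gives 80 (≥ 76) for 22 h.
No combination under 22 h hits 76.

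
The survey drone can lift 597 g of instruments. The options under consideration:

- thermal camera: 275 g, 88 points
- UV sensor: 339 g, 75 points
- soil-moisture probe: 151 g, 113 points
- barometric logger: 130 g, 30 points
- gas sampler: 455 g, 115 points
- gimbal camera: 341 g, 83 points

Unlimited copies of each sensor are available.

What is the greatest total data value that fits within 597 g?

369

3×soil-moisture probe + barometric logger uses 583 of the 597 g and totals 369.
No other feasible combination exceeds 369.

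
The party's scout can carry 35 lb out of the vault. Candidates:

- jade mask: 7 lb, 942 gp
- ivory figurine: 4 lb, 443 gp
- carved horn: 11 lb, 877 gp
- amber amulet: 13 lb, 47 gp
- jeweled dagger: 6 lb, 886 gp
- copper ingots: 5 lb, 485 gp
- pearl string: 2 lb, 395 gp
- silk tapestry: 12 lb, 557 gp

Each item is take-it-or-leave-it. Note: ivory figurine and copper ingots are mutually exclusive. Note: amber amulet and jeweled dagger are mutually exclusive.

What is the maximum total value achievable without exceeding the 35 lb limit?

3585

Taking jade mask + carved horn + jeweled dagger + copper ingots + pearl string: 31 lb used, 3585 in value.
No other feasible combination exceeds 3585.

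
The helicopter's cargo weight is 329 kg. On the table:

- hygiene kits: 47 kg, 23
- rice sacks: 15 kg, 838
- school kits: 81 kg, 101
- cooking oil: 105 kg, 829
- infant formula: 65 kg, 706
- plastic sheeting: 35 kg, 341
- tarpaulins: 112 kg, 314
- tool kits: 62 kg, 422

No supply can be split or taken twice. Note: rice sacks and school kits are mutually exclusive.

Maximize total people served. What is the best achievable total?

Best packing: hygiene kits + rice sacks + cooking oil + infant formula + plastic sheeting + tool kits — 329 kg, 3159 total.
The closest alternative, rice sacks + cooking oil + infant formula + plastic sheeting + tool kits, reaches only 3136.

3159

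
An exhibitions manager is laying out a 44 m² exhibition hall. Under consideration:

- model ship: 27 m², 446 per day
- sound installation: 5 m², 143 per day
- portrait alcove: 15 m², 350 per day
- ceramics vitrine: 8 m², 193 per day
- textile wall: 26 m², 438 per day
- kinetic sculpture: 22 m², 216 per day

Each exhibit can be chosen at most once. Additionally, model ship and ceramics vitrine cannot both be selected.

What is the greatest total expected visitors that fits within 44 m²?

796

Ranking by ratio (expected visitors/m²): sound installation 28.60, ceramics vitrine 24.12, portrait alcove 23.33.
Taking the top-ratio exhibits first gives sound installation + portrait alcove + ceramics vitrine for 686 (28 m²).
Dropping sound installation and ceramics vitrine frees 13 m²; slotting in model ship (27 m²) lifts the total to 796 at 42 m².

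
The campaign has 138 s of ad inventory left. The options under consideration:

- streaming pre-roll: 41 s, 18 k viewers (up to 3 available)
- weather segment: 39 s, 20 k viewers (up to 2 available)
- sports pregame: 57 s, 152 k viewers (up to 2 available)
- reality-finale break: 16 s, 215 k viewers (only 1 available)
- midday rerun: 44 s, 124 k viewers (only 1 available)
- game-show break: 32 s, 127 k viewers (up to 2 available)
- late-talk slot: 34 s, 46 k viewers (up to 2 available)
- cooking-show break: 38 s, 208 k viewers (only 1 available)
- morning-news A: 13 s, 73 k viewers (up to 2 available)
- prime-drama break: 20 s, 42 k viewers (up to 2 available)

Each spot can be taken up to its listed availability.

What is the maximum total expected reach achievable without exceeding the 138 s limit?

750

The ratio heuristic lands on reality-finale break + game-show break + cooking-show break + 2×morning-news A + prime-drama break (738) but leaves 6 s idle.
The 33 s tied up in morning-news A and prime-drama break is better spent on game-show break — total rises to 750 (131 s).
Every other selection either busts 138 s or exceeds an availability limit or fails to beat 750.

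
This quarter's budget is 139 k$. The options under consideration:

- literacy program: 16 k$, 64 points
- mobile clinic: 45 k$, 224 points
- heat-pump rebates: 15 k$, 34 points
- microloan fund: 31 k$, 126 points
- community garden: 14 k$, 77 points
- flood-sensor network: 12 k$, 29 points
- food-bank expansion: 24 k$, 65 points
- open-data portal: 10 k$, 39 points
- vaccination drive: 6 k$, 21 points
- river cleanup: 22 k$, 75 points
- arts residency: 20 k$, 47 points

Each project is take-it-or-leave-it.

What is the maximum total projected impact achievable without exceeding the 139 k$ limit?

Ranking by ratio (projected impact/k$): community garden 5.50, mobile clinic 4.98, microloan fund 4.06.
The ratio heuristic lands on literacy program + mobile clinic + microloan fund + community garden + flood-sensor network + open-data portal + vaccination drive (580) but leaves 5 k$ idle.
Dropping flood-sensor network and vaccination drive frees 18 k$; slotting in river cleanup (22 k$) lifts the total to 605 at 138 k$.

605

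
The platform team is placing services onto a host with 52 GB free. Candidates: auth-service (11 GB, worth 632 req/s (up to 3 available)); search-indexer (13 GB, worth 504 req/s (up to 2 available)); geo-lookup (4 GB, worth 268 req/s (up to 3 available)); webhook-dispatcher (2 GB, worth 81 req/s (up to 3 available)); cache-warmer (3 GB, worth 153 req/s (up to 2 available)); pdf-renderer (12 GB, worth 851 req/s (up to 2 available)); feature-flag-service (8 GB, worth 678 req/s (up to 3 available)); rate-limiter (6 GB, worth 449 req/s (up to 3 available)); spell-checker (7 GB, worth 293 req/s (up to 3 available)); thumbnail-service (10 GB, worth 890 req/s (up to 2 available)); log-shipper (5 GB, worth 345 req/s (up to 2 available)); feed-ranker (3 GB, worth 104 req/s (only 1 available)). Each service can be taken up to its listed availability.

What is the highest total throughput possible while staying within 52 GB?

A density-first pass picks webhook-dispatcher + 3×feature-flag-service + rate-limiter + 2×thumbnail-service — 4344 at 52 GB.
Replace webhook-dispatcher and rate-limiter with 2×geo-lookup: the trade gains 6 net, giving 4350 at 52 GB.

4350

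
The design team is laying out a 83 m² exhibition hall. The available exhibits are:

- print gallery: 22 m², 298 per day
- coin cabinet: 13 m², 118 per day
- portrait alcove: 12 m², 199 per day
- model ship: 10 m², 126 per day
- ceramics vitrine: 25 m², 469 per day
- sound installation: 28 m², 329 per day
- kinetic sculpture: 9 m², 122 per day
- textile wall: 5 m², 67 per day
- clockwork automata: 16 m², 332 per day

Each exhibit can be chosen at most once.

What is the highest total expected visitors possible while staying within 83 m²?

1365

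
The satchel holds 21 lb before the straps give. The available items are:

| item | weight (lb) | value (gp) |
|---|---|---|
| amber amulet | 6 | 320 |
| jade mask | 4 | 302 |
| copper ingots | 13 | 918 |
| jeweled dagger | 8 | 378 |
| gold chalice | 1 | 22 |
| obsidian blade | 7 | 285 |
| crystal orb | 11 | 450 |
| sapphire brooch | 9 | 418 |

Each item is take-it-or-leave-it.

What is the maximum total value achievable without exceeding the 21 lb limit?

Ranking by ratio (value/lb): jade mask 75.50, copper ingots 70.62, amber amulet 53.33, jeweled dagger 47.25.
Taking the top-ratio items first gives jade mask + copper ingots + gold chalice for 1242 (18 lb).
Replace jade mask and gold chalice with jeweled dagger: the trade gains 54 net, giving 1296 at 21 lb.
Nothing else within 21 lb beats 1296.

1296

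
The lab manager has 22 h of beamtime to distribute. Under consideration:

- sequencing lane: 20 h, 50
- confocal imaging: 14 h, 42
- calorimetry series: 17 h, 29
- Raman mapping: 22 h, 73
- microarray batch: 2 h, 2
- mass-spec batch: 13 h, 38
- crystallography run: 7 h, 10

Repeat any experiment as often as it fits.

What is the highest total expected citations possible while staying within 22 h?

73

The ratio ordering already packs tightly: Raman mapping, 22 h, 73.
Every other selection either busts 22 h or fails to beat 73.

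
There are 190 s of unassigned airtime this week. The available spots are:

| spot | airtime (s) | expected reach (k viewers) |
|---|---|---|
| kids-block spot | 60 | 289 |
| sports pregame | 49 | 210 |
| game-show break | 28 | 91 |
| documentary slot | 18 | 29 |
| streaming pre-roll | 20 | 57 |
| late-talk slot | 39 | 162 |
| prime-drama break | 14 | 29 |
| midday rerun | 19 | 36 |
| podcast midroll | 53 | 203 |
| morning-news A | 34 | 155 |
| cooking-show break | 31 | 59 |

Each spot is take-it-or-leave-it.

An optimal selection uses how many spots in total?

The maximum expected reach within 190 s is 816.
One optimal bundle: kids-block spot + sports pregame + late-talk slot + morning-news A (182 s).
Any selection reaching 816 contains exactly 4 spots.

4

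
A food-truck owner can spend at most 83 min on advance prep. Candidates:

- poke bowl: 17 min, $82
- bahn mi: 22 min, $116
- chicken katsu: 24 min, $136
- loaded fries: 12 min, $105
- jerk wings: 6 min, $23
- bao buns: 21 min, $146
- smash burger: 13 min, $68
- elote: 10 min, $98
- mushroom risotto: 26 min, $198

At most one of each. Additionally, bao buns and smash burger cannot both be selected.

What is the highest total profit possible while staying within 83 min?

585

Best packing: chicken katsu + loaded fries + bao buns + mushroom risotto — 83 min, 585 total.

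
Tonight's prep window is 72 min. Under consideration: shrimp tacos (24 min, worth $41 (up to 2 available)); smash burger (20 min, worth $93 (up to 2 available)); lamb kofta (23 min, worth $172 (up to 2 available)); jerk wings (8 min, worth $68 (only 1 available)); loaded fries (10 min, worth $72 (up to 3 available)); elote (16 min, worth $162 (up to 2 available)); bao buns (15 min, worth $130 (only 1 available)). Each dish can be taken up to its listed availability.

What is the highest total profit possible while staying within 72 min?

The ratio heuristic lands on jerk wings + loaded fries + 2×elote + bao buns (594) but leaves 7 min idle.
Dropping jerk wings and loaded fries frees 18 min; slotting in lamb kofta (23 min) lifts the total to 626 at 70 min.

626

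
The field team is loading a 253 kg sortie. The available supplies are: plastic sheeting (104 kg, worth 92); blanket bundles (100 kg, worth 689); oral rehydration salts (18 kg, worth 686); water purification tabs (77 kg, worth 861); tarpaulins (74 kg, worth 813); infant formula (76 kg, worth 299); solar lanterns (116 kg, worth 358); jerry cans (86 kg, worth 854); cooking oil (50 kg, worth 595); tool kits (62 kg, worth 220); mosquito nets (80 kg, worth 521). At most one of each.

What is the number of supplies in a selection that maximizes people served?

Best achievable people served is 2996.
oral rehydration salts + water purification tabs + jerry cans + cooking oil hits 2996 at 231 kg.
Every optimal selection uses 4 supplies.

4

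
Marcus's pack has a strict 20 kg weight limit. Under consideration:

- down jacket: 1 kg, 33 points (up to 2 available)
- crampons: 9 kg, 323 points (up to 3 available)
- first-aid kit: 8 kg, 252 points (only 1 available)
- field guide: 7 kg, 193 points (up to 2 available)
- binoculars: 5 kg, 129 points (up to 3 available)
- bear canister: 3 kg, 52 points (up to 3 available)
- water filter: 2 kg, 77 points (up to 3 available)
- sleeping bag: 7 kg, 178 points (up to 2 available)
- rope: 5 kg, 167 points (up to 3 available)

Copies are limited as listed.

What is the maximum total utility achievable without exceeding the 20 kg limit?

By utility per kg: water filter 38.50, crampons 35.89, rope 33.40, down jacket 33.00 lead.
Taking the top-ratio items first gives crampons + 3×water filter + rope for 721 (20 kg).
The 9 kg tied up in 2×water filter and rope is better spent on crampons — total rises to 723 (20 kg).
No other feasible combination exceeds 723.

723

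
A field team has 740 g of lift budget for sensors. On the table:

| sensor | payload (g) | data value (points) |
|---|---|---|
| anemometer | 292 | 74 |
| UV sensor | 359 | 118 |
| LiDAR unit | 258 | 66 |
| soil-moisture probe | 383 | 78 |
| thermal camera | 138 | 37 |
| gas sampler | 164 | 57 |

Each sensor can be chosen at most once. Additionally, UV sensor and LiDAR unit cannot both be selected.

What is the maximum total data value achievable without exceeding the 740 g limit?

212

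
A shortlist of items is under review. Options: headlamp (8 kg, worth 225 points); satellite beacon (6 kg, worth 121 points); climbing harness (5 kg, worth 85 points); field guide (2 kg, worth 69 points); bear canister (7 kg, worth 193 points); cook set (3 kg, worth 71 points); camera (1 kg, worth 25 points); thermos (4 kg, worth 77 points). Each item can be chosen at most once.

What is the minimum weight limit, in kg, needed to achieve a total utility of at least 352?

Minimise kg subject to total utility ≥ 352.
Taking headlamp + field guide + cook set gives 365 (≥ 352) for 13 kg.
Any bundle with less than 13 kg falls short of 352.

13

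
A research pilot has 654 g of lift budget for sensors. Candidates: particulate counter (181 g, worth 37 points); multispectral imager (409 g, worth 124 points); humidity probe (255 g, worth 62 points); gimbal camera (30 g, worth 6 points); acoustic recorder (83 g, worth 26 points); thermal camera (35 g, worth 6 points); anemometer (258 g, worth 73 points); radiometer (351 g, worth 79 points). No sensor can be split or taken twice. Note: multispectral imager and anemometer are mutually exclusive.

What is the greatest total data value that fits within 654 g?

167

Taking the top-ratio sensors first gives multispectral imager + gimbal camera + acoustic recorder + thermal camera for 162 (557 g).
The 118 g tied up in acoustic recorder and thermal camera is better spent on particulate counter — total rises to 167 (620 g).
Particulate counter + multispectral imager + thermal camera (625 g) also reaches 167 — a tie, but nothing goes higher.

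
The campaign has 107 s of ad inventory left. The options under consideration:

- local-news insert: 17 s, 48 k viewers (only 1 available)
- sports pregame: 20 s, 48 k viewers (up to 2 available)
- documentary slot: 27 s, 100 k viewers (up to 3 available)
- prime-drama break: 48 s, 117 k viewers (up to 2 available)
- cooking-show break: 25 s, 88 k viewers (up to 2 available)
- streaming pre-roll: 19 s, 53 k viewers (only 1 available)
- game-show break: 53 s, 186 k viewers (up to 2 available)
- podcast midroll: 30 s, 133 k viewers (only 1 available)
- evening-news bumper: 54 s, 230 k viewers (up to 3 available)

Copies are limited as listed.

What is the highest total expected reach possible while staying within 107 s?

The ratio heuristic lands on local-news insert + podcast midroll + evening-news bumper (411) but leaves 6 s idle.
The 47 s tied up in local-news insert and podcast midroll is better spent on documentary slot + cooking-show break — total rises to 418 (106 s).
No other feasible combination exceeds 418.

418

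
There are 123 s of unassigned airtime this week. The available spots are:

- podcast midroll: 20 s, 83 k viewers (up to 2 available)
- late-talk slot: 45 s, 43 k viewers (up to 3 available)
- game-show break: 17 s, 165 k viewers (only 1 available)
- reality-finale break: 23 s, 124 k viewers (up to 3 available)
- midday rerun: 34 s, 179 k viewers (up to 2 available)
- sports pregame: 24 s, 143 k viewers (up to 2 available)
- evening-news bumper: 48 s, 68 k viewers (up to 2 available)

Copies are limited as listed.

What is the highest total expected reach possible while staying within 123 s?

754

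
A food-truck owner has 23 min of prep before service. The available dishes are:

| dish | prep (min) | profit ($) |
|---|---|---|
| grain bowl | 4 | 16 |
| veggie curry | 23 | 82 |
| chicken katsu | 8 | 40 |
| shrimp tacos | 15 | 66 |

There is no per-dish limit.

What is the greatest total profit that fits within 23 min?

106

By profit per min: chicken katsu 5.00, shrimp tacos 4.40, grain bowl 4.00, veggie curry 3.57 lead.
The ratio heuristic lands on grain bowl + 2×chicken katsu (96) but leaves 3 min idle.
Replace grain bowl and chicken katsu with shrimp tacos: the trade gains 10 net, giving 106 at 23 min.
Nothing else within 23 min beats 106.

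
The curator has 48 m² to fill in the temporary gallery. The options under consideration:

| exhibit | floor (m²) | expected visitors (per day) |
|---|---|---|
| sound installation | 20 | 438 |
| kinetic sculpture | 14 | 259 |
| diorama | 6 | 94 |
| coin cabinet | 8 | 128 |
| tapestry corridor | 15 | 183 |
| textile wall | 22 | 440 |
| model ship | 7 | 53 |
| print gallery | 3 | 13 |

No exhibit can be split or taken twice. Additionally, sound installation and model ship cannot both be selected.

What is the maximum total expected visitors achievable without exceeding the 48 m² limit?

Density check — sound installation 21.90, textile wall 20.00, kinetic sculpture 18.50, coin cabinet 16.00 are the best per m².
Sound installation + diorama + textile wall uses 48 of the 48 m² and totals 972.

972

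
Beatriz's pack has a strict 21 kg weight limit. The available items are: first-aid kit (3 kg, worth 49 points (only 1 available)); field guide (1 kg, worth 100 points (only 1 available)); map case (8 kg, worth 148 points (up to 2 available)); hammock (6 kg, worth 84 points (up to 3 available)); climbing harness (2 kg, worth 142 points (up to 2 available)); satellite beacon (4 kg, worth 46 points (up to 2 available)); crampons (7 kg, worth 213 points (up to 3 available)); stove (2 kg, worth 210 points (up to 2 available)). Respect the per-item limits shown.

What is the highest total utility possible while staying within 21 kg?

Greedy by ratio would take first-aid kit + field guide + 2×climbing harness + crampons + 2×stove: 19 kg used, total 1066.
Dropping first-aid kit and climbing harness frees 5 kg; slotting in crampons (7 kg) lifts the total to 1088 at 21 kg.
Every other selection either busts 21 kg or exceeds an availability limit or fails to beat 1088.

1088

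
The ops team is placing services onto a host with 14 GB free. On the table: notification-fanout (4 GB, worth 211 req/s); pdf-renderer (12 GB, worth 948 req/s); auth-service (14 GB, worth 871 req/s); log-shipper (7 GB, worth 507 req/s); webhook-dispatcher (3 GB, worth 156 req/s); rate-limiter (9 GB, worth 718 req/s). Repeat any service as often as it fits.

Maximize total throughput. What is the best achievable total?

1014

By throughput per GB: rate-limiter 79.78, pdf-renderer 79.00, log-shipper 72.43 lead.
A density-first pass picks notification-fanout + rate-limiter — 929 at 13 GB.
The 13 GB tied up in notification-fanout and rate-limiter is better spent on 2×log-shipper — total rises to 1014 (14 GB).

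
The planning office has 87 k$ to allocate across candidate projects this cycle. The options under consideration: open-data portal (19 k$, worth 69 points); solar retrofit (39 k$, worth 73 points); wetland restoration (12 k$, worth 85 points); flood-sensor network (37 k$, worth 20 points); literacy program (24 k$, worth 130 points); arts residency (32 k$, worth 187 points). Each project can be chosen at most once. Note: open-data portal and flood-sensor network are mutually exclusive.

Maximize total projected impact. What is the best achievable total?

471

Best packing: open-data portal + wetland restoration + literacy program + arts residency — 87 k$, 471 total.
Runner-up wetland restoration + literacy program + arts residency tops out at 402.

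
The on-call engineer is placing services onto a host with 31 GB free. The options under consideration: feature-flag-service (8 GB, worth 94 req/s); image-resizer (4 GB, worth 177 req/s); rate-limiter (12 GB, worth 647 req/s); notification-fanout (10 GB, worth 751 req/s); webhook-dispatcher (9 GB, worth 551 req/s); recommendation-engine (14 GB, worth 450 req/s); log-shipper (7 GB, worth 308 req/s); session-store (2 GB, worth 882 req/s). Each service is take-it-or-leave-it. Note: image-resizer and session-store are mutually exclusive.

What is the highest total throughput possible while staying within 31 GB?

Best packing: rate-limiter + notification-fanout + log-shipper + session-store — 31 GB, 2588 total.
The closest alternative, notification-fanout + webhook-dispatcher + log-shipper + session-store, reaches only 2492.

2588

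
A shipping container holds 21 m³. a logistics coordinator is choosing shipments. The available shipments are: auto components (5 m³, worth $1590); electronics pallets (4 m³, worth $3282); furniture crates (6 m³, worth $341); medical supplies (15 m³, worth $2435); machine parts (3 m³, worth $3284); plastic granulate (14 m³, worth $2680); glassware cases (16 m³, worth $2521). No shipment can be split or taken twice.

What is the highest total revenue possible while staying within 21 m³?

The ratio heuristic lands on auto components + electronics pallets + furniture crates + machine parts (8497) but leaves 3 m³ idle.
Replace auto components and furniture crates with plastic granulate: the trade gains 749 net, giving 9246 at 21 m³.

9246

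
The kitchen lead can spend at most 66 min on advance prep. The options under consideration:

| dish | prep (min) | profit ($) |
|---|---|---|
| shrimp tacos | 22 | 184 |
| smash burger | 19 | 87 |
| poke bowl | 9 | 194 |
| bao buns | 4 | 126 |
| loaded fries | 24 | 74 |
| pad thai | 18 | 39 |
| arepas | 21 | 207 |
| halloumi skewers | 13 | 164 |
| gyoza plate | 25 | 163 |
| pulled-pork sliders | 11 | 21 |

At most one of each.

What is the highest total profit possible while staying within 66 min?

Smash burger + poke bowl + bao buns + arepas + halloumi skewers uses 66 of the 66 min and totals 778.

778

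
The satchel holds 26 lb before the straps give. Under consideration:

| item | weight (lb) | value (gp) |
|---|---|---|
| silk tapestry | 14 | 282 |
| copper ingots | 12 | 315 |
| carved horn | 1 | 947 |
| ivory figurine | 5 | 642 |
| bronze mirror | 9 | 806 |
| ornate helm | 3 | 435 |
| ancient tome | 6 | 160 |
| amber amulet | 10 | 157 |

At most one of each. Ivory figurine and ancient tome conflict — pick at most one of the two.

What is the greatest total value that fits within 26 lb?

2830

Carved horn + ivory figurine + bronze mirror + ornate helm uses 18 of the 26 lb and totals 2830.
The closest alternative, carved horn + ivory figurine + bronze mirror + amber amulet, reaches only 2552.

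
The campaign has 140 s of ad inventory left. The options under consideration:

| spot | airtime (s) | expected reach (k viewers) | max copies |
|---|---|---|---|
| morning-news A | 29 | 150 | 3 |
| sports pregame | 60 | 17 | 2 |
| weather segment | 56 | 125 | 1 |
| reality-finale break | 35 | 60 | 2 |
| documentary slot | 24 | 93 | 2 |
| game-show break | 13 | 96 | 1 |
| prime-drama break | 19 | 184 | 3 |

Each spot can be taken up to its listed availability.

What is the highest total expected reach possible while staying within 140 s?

948

2×morning-news A + game-show break + 3×prime-drama break uses 128 of the 140 s and totals 948.
Nothing else within 140 s beats 948.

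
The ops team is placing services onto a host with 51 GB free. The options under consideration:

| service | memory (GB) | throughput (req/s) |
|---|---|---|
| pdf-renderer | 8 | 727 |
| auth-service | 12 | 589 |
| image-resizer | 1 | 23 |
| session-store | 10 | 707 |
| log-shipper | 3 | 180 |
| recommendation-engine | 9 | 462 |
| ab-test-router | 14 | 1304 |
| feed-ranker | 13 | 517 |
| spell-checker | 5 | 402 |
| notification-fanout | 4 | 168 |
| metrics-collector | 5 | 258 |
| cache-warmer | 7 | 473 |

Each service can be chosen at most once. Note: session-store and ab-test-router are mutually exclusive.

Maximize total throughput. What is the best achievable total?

3806

Taking pdf-renderer + log-shipper + recommendation-engine + ab-test-router + spell-checker + metrics-collector + cache-warmer: 51 GB used, 3806 in throughput.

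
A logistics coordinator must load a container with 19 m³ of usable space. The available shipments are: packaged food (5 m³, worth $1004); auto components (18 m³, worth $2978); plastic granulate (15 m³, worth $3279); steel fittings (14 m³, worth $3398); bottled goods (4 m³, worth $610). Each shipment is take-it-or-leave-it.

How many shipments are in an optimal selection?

2

The maximum revenue within 19 m³ is 4402.
packaged food + steel fittings hits 4402 at 19 m³.
Every optimal selection uses 2 shipments.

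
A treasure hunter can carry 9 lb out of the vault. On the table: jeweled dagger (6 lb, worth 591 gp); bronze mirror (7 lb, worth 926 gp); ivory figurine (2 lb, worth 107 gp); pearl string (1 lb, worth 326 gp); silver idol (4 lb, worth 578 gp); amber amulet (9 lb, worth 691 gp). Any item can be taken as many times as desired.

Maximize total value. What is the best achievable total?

9×pearl string uses 9 of the 9 lb and totals 2934.
Every other selection either busts 9 lb or fails to beat 2934.

2934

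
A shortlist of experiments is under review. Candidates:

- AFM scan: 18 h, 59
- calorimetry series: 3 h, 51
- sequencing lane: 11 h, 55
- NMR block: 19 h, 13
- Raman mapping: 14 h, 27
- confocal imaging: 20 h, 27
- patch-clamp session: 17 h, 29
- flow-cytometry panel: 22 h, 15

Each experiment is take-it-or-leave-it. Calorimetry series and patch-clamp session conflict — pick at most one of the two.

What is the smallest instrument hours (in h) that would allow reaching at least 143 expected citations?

32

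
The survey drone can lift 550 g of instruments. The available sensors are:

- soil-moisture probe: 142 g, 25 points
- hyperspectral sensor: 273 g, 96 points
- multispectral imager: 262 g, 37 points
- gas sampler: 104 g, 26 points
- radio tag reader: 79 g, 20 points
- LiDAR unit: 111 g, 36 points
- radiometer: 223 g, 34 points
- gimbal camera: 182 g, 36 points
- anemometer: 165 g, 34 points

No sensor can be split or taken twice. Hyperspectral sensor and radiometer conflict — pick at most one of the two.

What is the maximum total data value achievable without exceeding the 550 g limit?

The ratio heuristic lands on hyperspectral sensor + radio tag reader + LiDAR unit (152) but leaves 87 g idle.
The 79 g tied up in radio tag reader is better spent on anemometer — total rises to 166 (549 g).
Runner-up hyperspectral sensor + gas sampler + LiDAR unit tops out at 158.

166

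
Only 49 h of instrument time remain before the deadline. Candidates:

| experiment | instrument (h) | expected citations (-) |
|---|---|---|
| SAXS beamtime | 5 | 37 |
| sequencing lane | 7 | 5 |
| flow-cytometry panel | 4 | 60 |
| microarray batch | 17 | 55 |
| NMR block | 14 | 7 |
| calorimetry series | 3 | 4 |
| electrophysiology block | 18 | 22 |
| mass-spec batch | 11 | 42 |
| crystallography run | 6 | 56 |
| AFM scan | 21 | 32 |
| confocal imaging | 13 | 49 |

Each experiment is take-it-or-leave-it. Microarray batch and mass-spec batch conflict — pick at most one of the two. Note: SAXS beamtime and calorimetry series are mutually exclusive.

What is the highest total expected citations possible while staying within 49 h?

Taking SAXS beamtime + flow-cytometry panel + microarray batch + crystallography run + confocal imaging: 45 h used, 257 in expected citations.
That's the maximum — no feasible swap from here does better than 257.

257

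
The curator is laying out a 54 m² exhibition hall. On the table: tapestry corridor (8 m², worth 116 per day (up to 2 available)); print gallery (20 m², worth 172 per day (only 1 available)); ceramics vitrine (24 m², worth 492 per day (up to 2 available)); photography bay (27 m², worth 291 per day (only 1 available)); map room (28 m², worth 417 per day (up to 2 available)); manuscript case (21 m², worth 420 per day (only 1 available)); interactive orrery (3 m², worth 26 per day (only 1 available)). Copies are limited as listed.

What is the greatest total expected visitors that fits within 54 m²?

Density check — ceramics vitrine 20.50, manuscript case 20.00, map room 14.89, tapestry corridor 14.50 are the best per m².
Greedy by ratio would take 2×ceramics vitrine + interactive orrery: 51 m² used, total 1010.
Replace ceramics vitrine and interactive orrery with tapestry corridor + manuscript case: the trade gains 18 net, giving 1028 at 53 m².
No other feasible combination exceeds 1028.

1028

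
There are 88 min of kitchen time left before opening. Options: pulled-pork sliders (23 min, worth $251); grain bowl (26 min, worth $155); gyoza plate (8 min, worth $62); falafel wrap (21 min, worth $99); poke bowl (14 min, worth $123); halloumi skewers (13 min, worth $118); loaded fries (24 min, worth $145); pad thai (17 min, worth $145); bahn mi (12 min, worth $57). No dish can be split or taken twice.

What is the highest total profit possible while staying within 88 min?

756

By profit per min: pulled-pork sliders 10.91, halloumi skewers 9.08, poke bowl 8.79 lead.
Pulled-pork sliders + gyoza plate + poke bowl + halloumi skewers + pad thai + bahn mi uses 87 of the 88 min and totals 756.
The closest alternative, pulled-pork sliders + grain bowl + gyoza plate + poke bowl + pad thai, reaches only 736.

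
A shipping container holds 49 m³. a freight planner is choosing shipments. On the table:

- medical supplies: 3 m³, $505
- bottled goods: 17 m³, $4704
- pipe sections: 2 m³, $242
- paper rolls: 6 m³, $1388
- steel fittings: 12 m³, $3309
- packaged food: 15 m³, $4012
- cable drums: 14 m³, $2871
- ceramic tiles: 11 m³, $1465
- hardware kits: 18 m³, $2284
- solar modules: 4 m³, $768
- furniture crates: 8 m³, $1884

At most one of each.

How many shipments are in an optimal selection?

4

Optimal total is 12793.
One optimal bundle: bottled goods + steel fittings + packaged food + solar modules (48 m³).
All optima have 4 shipments.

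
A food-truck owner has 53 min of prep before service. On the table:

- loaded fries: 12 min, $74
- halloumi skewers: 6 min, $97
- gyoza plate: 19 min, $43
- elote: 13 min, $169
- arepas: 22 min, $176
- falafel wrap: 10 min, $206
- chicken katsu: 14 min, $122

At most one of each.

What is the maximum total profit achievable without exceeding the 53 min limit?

Greedy by ratio would take halloumi skewers + elote + falafel wrap + chicken katsu: 43 min used, total 594.
Replace chicken katsu with arepas: the trade gains 54 net, giving 648 at 51 min.
Runner-up halloumi skewers + arepas + falafel wrap + chicken katsu tops out at 601.

648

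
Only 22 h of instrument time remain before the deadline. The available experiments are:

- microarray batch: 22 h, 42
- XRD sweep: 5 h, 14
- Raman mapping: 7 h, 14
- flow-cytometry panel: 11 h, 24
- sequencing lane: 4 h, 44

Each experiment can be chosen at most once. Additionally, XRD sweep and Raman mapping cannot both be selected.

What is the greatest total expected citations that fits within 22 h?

82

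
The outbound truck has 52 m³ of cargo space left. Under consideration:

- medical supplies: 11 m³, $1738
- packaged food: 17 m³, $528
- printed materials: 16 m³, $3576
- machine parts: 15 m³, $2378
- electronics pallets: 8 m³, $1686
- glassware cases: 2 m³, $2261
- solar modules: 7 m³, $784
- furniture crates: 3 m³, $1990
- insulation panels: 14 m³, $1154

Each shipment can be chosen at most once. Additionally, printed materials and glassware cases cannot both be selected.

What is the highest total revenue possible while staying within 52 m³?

Taking medical supplies + machine parts + electronics pallets + glassware cases + solar modules + furniture crates: 46 m³ used, 10837 in revenue.
That's the maximum — no feasible swap from here does better than 10837.

10837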